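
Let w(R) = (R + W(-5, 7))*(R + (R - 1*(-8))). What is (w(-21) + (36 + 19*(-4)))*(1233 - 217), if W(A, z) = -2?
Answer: 753872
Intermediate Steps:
w(R) = (-2 + R)*(8 + 2*R) (w(R) = (R - 2)*(R + (R - 1*(-8))) = (-2 + R)*(R + (R + 8)) = (-2 + R)*(R + (8 + R)) = (-2 + R)*(8 + 2*R))
(w(-21) + (36 + 19*(-4)))*(1233 - 217) = ((-16 + 2*(-21)² + 4*(-21)) + (36 + 19*(-4)))*(1233 - 217) = ((-16 + 2*441 - 84) + (36 - 76))*1016 = ((-16 + 882 - 84) - 40)*1016 = (782 - 40)*1016 = 742*1016 = 753872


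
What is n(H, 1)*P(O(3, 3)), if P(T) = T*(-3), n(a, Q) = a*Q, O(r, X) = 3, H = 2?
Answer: -18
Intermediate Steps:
n(a, Q) = Q*a
P(T) = -3*T
n(H, 1)*P(O(3, 3)) = (1*2)*(-3*3) = 2*(-9) = -18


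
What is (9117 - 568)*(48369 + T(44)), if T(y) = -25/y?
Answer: 18194075839/44 ≈ 4.1350e+8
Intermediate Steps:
(9117 - 568)*(48369 + T(44)) = (9117 - 568)*(48369 - 25/44) = 8549*(48369 - 25*1/44) = 8549*(48369 - 25/44) = 8549*(2128211/44) = 18194075839/44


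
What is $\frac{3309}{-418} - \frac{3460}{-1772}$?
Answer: $- \frac{1104317}{185174} \approx -5.9637$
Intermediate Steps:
$\frac{3309}{-418} - \frac{3460}{-1772} = 3309 \left(- \frac{1}{418}\right) - - \frac{865}{443} = - \frac{3309}{418} + \frac{865}{443} = - \frac{1104317}{185174}$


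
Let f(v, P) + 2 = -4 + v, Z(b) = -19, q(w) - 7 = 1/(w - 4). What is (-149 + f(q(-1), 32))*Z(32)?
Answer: 14079/5 ≈ 2815.8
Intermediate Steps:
q(w) = 7 + 1/(-4 + w) (q(w) = 7 + 1/(w - 4) = 7 + 1/(-4 + w))
f(v, P) = -6 + v (f(v, P) = -2 + (-4 + v) = -6 + v)
(-149 + f(q(-1), 32))*Z(32) = (-149 + (-6 + (-27 + 7*(-1))/(-4 - 1)))*(-19) = (-149 + (-6 + (-27 - 7)/(-5)))*(-19) = (-149 + (-6 - 1/5*(-34)))*(-19) = (-149 + (-6 + 34/5))*(-19) = (-149 + 4/5)*(-19) = -741/5*(-19) = 14079/5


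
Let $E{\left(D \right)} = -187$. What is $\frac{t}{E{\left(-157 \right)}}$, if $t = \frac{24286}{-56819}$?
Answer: $\frac{24286}{10625153} \approx 0.0022857$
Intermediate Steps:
$t = - \frac{24286}{56819}$ ($t = 24286 \left(- \frac{1}{56819}\right) = - \frac{24286}{56819} \approx -0.42743$)
$\frac{t}{E{\left(-157 \right)}} = - \frac{24286}{56819 \left(-187\right)} = \left(- \frac{24286}{56819}\right) \left(- \frac{1}{187}\right) = \frac{24286}{10625153}$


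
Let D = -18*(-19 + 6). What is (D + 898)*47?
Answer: 53204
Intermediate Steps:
D = 234 (D = -18*(-13) = 234)
(D + 898)*47 = (234 + 898)*47 = 1132*47 = 53204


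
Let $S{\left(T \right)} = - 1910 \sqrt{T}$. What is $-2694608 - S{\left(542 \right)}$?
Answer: $-2694608 + 1910 \sqrt{542} \approx -2.6501 \cdot 10^{6}$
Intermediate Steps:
$-2694608 - S{\left(542 \right)} = -2694608 - - 1910 \sqrt{542} = -2694608 + 1910 \sqrt{542}$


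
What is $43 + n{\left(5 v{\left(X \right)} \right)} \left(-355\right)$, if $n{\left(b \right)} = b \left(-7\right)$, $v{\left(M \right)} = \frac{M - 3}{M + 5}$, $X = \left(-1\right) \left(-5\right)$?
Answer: $2528$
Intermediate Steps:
$X = 5$
$v{\left(M \right)} = \frac{-3 + M}{5 + M}$
$n{\left(b \right)} = - 7 b$
$43 + n{\left(5 v{\left(X \right)} \right)} \left(-355\right) = 43 + - 7 \cdot 5 \frac{-3 + 5}{5 + 5} \left(-355\right) = 43 + - 7 \cdot 5 \cdot \frac{1}{10} \cdot 2 \left(-355\right) = 43 + - 7 \cdot 5 \cdot \frac{1}{5} \left(-355\right) = 43 + \left(-7\right) 1 \left(-355\right) = 43 - -2485 = 43 + 2485 = 2528$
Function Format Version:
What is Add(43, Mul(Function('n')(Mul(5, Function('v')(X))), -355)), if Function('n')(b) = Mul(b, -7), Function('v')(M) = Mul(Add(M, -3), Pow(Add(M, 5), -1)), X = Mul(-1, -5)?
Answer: 2528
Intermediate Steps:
X = 5
Function('v')(M) = Mul(Pow(Add(5, M), -1), Add(-3, M)) (Function('v')(M) = Mul(Add(-3, M), Pow(Add(5, M), -1)) = Mul(Pow(Add(5, M), -1), Add(-3, M)))
Function('n')(b) = Mul(-7, b)
Add(43, Mul(Function('n')(Mul(5, Function('v')(X))), -355)) = Add(43, Mul(Mul(-7, Mul(5, Mul(Pow(Add(5, 5), -1), Add(-3, 5)))), -355)) = Add(43, Mul(Mul(-7, Mul(5, Mul(Pow(10, -1), 2))), -355)) = Add(43, Mul(Mul(-7, Mul(5, Mul(Rational(1, 10), 2))), -355)) = Add(43, Mul(Mul(-7, Mul(5, Rational(1, 5))), -355)) = Add(43, Mul(Mul(-7, 1), -355)) = Add(43, Mul(-7, -355)) = Add(43, 2485) = 2528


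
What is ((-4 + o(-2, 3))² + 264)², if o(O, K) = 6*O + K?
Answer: 187489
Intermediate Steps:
o(O, K) = K + 6*O
((-4 + o(-2, 3))² + 264)² = ((-4 + (3 + 6*(-2)))² + 264)² = ((-4 + (3 - 12))² + 264)² = ((-4 - 9)² + 264)² = ((-13)² + 264)² = (169 + 264)² = 433² = 187489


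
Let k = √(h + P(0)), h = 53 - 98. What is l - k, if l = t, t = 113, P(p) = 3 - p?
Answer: 113 - I*√42 ≈ 113.0 - 6.4807*I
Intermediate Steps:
h = -45
k = I*√42 (k = √(-45 + (3 - 1*0)) = √(-45 + (3 + 0)) = √(-45 + 3) = √(-42) = I*√42 ≈ 6.4807*I)
l = 113
l - k = 113 - I*√42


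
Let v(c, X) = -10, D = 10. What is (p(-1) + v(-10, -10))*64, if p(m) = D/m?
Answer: -1280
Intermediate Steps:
p(m) = 10/m
(p(-1) + v(-10, -10))*64 = (10/(-1) - 10)*64 = (10*(-1) - 10)*64 = (-10 - 10)*64 = -20*64 = -1280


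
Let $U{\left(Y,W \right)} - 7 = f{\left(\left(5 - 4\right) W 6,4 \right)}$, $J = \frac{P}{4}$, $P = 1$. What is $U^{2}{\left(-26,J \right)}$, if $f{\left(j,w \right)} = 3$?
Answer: $100$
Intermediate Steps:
$J = \frac{1}{4}$ ($J = 1 \cdot \frac{1}{4} = \frac{1}{4} \approx 0.25$)
$U{\left(Y,W \right)} = 10$ ($U{\left(Y,W \right)} = 7 + 3 = 10$)
$U^{2}{\left(-26,J \right)} = 10^{2} = 100$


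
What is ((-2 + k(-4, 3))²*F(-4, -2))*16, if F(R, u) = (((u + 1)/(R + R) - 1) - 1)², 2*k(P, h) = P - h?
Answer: 27225/16 ≈ 1701.6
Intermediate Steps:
k(P, h) = P/2 - h/2 (k(P, h) = (P - h)/2 = P/2 - h/2)
F(R, u) = (-2 + (1 + u)/(2*R))² (F(R, u) = (((1 + u)/((2*R)) - 1) - 1)² = (((1 + u)*(1/(2*R)) - 1) - 1)² = (((1 + u)/(2*R) - 1) - 1)² = ((-1 + (1 + u)/(2*R)) - 1)² = (-2 + (1 + u)/(2*R))²)
((-2 + k(-4, 3))²*F(-4, -2))*16 = ((-2 + ((½)*(-4) - ½*3))²*((¼)*(1 - 2 - 4*(-4))²/(-4)²))*16 = ((-2 + (-2 - 3/2))²*((¼)*(1/16)*(1 - 2 + 16)²))*16 = ((-2 - 7/2)²*((¼)*(1/16)*15²))*16 = ((-11/2)²*((¼)*(1/16)*225))*16 = ((121/4)*(225/64))*16 = (27225/256)*16 = 27225/16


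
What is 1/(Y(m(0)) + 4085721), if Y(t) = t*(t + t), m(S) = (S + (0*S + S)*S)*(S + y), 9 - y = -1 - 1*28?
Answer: 1/4085721 ≈ 2.4476e-7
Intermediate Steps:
y = 38 (y = 9 - (-1 - 1*28) = 9 - (-1 - 28) = 9 - 1*(-29) = 9 + 29 = 38)
m(S) = (38 + S)*(S + S²) (m(S) = (S + (0*S + S)*S)*(S + 38) = (S + (0 + S)*S)*(38 + S) = (S + S*S)*(38 + S) = (S + S²)*(38 + S) = (38 + S)*(S + S²))
Y(t) = 2*t² (Y(t) = t*(2*t) = 2*t²)
1/(Y(m(0)) + 4085721) = 1/(2*(0*(38 + 0² + 39*0))² + 4085721) = 1/(2*(0*(38 + 0 + 0))² + 4085721) = 1/(2*(0*38)² + 4085721) = 1/(2*0² + 4085721) = 1/(2*0 + 4085721) = 1/(0 + 4085721) = 1/4085721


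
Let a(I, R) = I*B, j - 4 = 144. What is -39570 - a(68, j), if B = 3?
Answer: -39774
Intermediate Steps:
j = 148 (j = 4 + 144 = 148)
a(I, R) = 3*I (a(I, R) = I*3 = 3*I)
-39570 - a(68, j) = -39570 - 3*68 = -39570 - 1*204 = -39570 - 204 = -39774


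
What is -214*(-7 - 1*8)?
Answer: 3210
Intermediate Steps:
-214*(-7 - 1*8) = -214*(-7 - 8) = -214*(-15) = 3210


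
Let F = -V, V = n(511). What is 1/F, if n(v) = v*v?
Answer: -1/261121 ≈ -3.8296e-6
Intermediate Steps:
n(v) = v**2
V = 261121 (V = 511**2 = 261121)
F = -261121 (F = -1*261121 = -261121)
1/F = 1/(-261121) = -1/261121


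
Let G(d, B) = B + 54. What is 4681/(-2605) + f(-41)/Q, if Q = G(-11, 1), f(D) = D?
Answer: -72852/28655 ≈ -2.5424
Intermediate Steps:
G(d, B) = 54 + B
Q = 55 (Q = 54 + 1 = 55)
4681/(-2605) + f(-41)/Q = 4681/(-2605) - 41/55 = 4681*(-1/2605) - 41*1/55 = -4681/2605 - 41/55 = -72852/28655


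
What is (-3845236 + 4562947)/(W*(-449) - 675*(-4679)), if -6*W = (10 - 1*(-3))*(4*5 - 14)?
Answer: 717711/3164162 ≈ 0.22682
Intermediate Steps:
W = -13 (W = -(10 - 1*(-3))*(4*5 - 14)/6 = -(10 + 3)*(20 - 14)/6 = -13*6/6 = -⅙*78 = -13)
(-3845236 + 4562947)/(W*(-449) - 675*(-4679)) = (-3845236 + 4562947)/(-13*(-449) - 675*(-4679)) = 717711/(5837 + 3158325) = 717711/3164162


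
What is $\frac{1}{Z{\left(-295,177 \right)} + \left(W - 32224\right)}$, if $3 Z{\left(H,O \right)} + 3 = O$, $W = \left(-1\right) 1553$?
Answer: $- \frac{1}{33719} \approx -2.9657 \cdot 10^{-5}$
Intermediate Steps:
$W = -1553$
$Z{\left(H,O \right)} = -1 + \frac{O}{3}$
$\frac{1}{Z{\left(-295,177 \right)} + \left(W - 32224\right)} = \frac{1}{\left(-1 + \frac{1}{3} \cdot 177\right) - 33777} = \frac{1}{\left(-1 + 59\right) - 33777} = \frac{1}{58 - 33777} = \frac{1}{-33719} = - \frac{1}{33719}$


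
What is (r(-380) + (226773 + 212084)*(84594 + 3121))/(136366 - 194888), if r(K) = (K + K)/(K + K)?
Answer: -19247170878/29261 ≈ -6.5778e+5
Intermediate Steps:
r(K) = 1 (r(K) = (2*K)/((2*K)) = (2*K)*(1/(2*K)) = 1)
(r(-380) + (226773 + 212084)*(84594 + 3121))/(136366 - 194888) = (1 + (226773 + 212084)*(84594 + 3121))/(136366 - 194888) = (1 + 438857*87715)/(-58522) = (1 + 38494341755)*(-1/58522) = 38494341756*(-1/58522) = -19247170878/29261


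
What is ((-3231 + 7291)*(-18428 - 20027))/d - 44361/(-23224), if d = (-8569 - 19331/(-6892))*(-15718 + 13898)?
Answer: -144450971106179/17824346170904 ≈ -8.1041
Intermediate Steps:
d = 26862388735/1723 (d = (-8569 - 19331*(-1/6892))*(-1820) = (-8569 + 19331/6892)*(-1820) = -59038217/6892*(-1820) = 26862388735/1723 ≈ 1.5590e+7)
((-3231 + 7291)*(-18428 - 20027))/d - 44361/(-23224) = ((-3231 + 7291)*(-18428 - 20027))/(26862388735/1723) - 44361/(-23224) = (4060*(-38455))*(1723/26862388735) - 44361*(-1/23224) = -156127300*1723/26862388735 + 44361/23224 = -7685923940/767496821 + 44361/23224 = -144450971106179/17824346170904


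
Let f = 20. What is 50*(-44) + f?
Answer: -2180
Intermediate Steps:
50*(-44) + f = 50*(-44) + 20 = -2200 + 20 = -2180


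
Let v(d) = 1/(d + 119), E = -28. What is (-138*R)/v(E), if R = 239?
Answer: -3001362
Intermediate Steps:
v(d) = 1/(119 + d)
(-138*R)/v(E) = (-138*239)/(1/(119 - 28)) = -32982/(1/91) = -32982/1/91 = -32982*91 = -3001362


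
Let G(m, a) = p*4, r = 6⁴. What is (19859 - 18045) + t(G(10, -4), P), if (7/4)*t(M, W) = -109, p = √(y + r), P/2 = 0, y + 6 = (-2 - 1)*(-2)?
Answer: 12262/7 ≈ 1751.7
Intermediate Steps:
y = 0 (y = -6 + (-2 - 1)*(-2) = -6 - 3*(-2) = -6 + 6 = 0)
P = 0 (P = 2*0 = 0)
r = 1296
p = 36 (p = √(0 + 1296) = √1296 = 36)
G(m, a) = 144 (G(m, a) = 36*4 = 144)
t(M, W) = -436/7 (t(M, W) = (4/7)*(-109) = -436/7)
(19859 - 18045) + t(G(10, -4), P) = (19859 - 18045) - 436/7 = 1814 - 436/7 = 12262/7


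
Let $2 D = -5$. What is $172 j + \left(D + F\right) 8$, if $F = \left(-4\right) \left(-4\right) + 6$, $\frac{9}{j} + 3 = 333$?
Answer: $\frac{8838}{55} \approx 160.69$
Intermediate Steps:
$j = \frac{3}{110}$ ($j = \frac{9}{-3 + 333} = \frac{9}{330} = 9 \cdot \frac{1}{330} = \frac{3}{110} \approx 0.027273$)
$D = - \frac{5}{2}$ ($D = \frac{1}{2} \left(-5\right) = - \frac{5}{2} \approx -2.5$)
$F = 22$ ($F = 16 + 6 = 22$)
$172 j + \left(D + F\right) 8 = 172 \cdot \frac{3}{110} + \left(- \frac{5}{2} + 22\right) 8 = \frac{258}{55} + \frac{39}{2} \cdot 8 = \frac{258}{55} + 156 = \frac{8838}{55}$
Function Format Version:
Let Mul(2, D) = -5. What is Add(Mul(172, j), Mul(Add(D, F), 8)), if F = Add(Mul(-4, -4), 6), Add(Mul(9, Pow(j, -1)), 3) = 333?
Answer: Rational(8838, 55) ≈ 160.69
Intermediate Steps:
j = Rational(3, 110) (j = Mul(9, Pow(Add(-3, 333), -1)) = Mul(9, Pow(330, -1)) = Mul(9, Rational(1, 330)) = Rational(3, 110) ≈ 0.027273)
D = Rational(-5, 2) (D = Mul(Rational(1, 2), -5) = Rational(-5, 2) ≈ -2.5000)
F = 22 (F = Add(16, 6) = 22)
Add(Mul(172, j), Mul(Add(D, F), 8)) = Add(Mul(172, Rational(3, 110)), Mul(Add(Rational(-5, 2), 22), 8)) = Add(Rational(258, 55), Mul(Rational(39, 2), 8)) = Add(Rational(258, 55), 156) = Rational(8838, 55)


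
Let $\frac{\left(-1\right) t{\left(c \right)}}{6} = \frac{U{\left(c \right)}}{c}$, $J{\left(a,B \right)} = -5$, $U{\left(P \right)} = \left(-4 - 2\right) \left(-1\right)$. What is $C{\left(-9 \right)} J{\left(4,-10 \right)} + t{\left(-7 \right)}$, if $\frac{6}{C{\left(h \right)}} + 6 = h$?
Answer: $\frac{50}{7} \approx 7.1429$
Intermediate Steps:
$U{\left(P \right)} = 6$ ($U{\left(P \right)} = \left(-6\right) \left(-1\right) = 6$)
$C{\left(h \right)} = \frac{6}{-6 + h}$
$t{\left(c \right)} = - \frac{36}{c}$ ($t{\left(c \right)} = - 6 \frac{6}{c} = - \frac{36}{c}$)
$C{\left(-9 \right)} J{\left(4,-10 \right)} + t{\left(-7 \right)} = \frac{6}{-6 - 9} \left(-5\right) - \frac{36}{-7} = \frac{6}{-15} \left(-5\right) - - \frac{36}{7} = 6 \left(- \frac{1}{15}\right) \left(-5\right) + \frac{36}{7} = \left(- \frac{2}{5}\right) \left(-5\right) + \frac{36}{7} = 2 + \frac{36}{7} = \frac{50}{7}$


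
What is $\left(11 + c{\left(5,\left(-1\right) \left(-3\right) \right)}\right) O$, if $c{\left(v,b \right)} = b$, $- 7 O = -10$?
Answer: $20$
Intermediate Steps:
$O = \frac{10}{7}$ ($O = \left(- \frac{1}{7}\right) \left(-10\right) = \frac{10}{7} \approx 1.4286$)
$\left(11 + c{\left(5,\left(-1\right) \left(-3\right) \right)}\right) O = \left(11 - -3\right) \frac{10}{7} = \left(11 + 3\right) \frac{10}{7} = 14 \cdot \frac{10}{7} = 20$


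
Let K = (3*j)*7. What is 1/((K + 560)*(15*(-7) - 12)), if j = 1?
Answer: -1/67977 ≈ -1.4711e-5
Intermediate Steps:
K = 21 (K = (3*1)*7 = 3*7 = 21)
1/((K + 560)*(15*(-7) - 12)) = 1/((21 + 560)*(15*(-7) - 12)) = 1/(581*(-105 - 12)) = 1/(581*(-117)) = 1/(-67977) = -1/67977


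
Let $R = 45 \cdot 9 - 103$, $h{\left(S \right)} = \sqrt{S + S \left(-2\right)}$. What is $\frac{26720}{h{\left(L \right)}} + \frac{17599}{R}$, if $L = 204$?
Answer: $\frac{17599}{302} - \frac{13360 i \sqrt{51}}{51} \approx 58.275 - 1870.8 i$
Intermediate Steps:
$h{\left(S \right)} = \sqrt{- S}$ ($h{\left(S \right)} = \sqrt{S - 2 S} = \sqrt{- S}$)
$R = 302$ ($R = 405 - 103 = 302$)
$\frac{26720}{h{\left(L \right)}} + \frac{17599}{R} = \frac{26720}{\sqrt{\left(-1\right) 204}} + \frac{17599}{302} = \frac{26720}{\sqrt{-204}} + 17599 \cdot \frac{1}{302} = \frac{26720}{2 i \sqrt{51}} + \frac{17599}{302} = 26720 \left(- \frac{i \sqrt{51}}{102}\right) + \frac{17599}{302} = - \frac{13360 i \sqrt{51}}{51} + \frac{17599}{302} = \frac{17599}{302} - \frac{13360 i \sqrt{51}}{51}$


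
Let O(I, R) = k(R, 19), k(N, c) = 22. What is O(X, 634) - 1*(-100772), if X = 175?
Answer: 100794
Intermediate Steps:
O(I, R) = 22
O(X, 634) - 1*(-100772) = 22 - 1*(-100772) = 22 + 100772 = 100794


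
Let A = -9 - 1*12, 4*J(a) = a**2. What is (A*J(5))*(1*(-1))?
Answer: 525/4 ≈ 131.25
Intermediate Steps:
J(a) = a**2/4
A = -21 (A = -9 - 12 = -21)
(A*J(5))*(1*(-1)) = (-21*5**2/4)*(1*(-1)) = -21*25/4*(-1) = -525/4*(-1) = 525/4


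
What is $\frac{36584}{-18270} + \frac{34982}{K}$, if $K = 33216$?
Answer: $- \frac{48004417}{50571360} \approx -0.94924$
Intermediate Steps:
$\frac{36584}{-18270} + \frac{34982}{K} = \frac{36584}{-18270} + \frac{34982}{33216} = 36584 \left(- \frac{1}{18270}\right) + 34982 \cdot \frac{1}{33216} = - \frac{18292}{9135} + \frac{17491}{16608} = - \frac{48004417}{50571360}$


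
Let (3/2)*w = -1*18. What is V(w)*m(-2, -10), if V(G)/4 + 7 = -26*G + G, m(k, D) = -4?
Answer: -4688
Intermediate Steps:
w = -12 (w = 2*(-1*18)/3 = (2/3)*(-18) = -12)
V(G) = -28 - 100*G (V(G) = -28 + 4*(-26*G + G) = -28 + 4*(-25*G) = -28 - 100*G)
V(w)*m(-2, -10) = (-28 - 100*(-12))*(-4) = (-28 + 1200)*(-4) = 1172*(-4) = -4688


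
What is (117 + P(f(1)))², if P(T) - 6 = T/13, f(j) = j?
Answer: 2560000/169 ≈ 15148.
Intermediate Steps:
P(T) = 6 + T/13
(117 + P(f(1)))² = (117 + (6 + (1/13)*1))² = (117 + (6 + 1/13))² = (117 + 79/13)² = (1600/13)² = 2560000/169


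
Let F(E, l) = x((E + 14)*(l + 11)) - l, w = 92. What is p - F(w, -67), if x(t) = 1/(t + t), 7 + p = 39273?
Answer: 465370529/11872 ≈ 39199.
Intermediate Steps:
p = 39266 (p = -7 + 39273 = 39266)
x(t) = 1/(2*t)
F(E, l) = -l + 1/(2*(11 + l)*(14 + E)) (F(E, l) = 1/(2*(((E + 14)*(l + 11)))) - l = 1/(2*(((14 + E)*(11 + l)))) - l = 1/(2*(((11 + l)*(14 + E)))) - l = (1/((11 + l)*(14 + E)))/2 - l = 1/(2*(11 + l)*(14 + E)) - l = -l + 1/(2*(11 + l)*(14 + E)))
p - F(w, -67) = 39266 - (1/(2*(154 + 11*92 + 14*(-67) + 92*(-67))) - 1*(-67)) = 39266 - (1/(2*(154 + 1012 - 938 - 6164)) + 67) = 39266 - ((1/2)/(-5936) + 67) = 39266 - ((1/2)*(-1/5936) + 67) = 39266 - (-1/11872 + 67) = 39266 - 1*795423/11872 = 39266 - 795423/11872 = 465370529/11872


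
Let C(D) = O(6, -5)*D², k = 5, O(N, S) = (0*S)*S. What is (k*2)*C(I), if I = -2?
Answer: 0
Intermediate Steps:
O(N, S) = 0 (O(N, S) = 0*S = 0)
C(D) = 0 (C(D) = 0*D² = 0)
(k*2)*C(I) = (5*2)*0 = 10*0 = 0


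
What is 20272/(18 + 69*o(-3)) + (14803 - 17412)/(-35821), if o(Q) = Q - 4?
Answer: -724950127/16656765 ≈ -43.523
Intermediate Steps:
o(Q) = -4 + Q
20272/(18 + 69*o(-3)) + (14803 - 17412)/(-35821) = 20272/(18 + 69*(-4 - 3)) + (14803 - 17412)/(-35821) = 20272/(18 + 69*(-7)) - 2609*(-1/35821) = 20272/(18 - 483) + 2609/35821 = 20272/(-465) + 2609/35821 = 20272*(-1/465) + 2609/35821 = -20272/465 + 2609/35821 = -724950127/16656765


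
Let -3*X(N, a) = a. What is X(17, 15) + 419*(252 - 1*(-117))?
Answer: 154606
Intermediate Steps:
X(N, a) = -a/3
X(17, 15) + 419*(252 - 1*(-117)) = -⅓*15 + 419*(252 - 1*(-117)) = -5 + 419*(252 + 117) = -5 + 419*369 = -5 + 154611 = 154606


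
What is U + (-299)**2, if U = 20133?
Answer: 109534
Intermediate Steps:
U + (-299)**2 = 20133 + (-299)**2 = 20133 + 89401 = 109534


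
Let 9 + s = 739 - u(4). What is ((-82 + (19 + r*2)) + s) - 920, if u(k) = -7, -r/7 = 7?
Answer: -344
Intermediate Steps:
r = -49 (r = -7*7 = -49)
s = 737 (s = -9 + (739 - 1*(-7)) = -9 + (739 + 7) = -9 + 746 = 737)
((-82 + (19 + r*2)) + s) - 920 = ((-82 + (19 - 49*2)) + 737) - 920 = ((-82 + (19 - 98)) + 737) - 920 = ((-82 - 79) + 737) - 920 = (-161 + 737) - 920 = 576 - 920 = -344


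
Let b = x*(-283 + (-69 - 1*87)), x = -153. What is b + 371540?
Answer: 438707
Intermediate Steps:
b = 67167 (b = -153*(-283 + (-69 - 1*87)) = -153*(-283 + (-69 - 87)) = -153*(-283 - 156) = -153*(-439) = 67167)
b + 371540 = 67167 + 371540 = 438707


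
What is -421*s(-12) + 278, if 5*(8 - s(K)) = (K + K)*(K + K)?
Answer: 227046/5 ≈ 45409.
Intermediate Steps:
s(K) = 8 - 4*K²/5 (s(K) = 8 - (K + K)*(K + K)/5 = 8 - 2*K*2*K/5 = 8 - 4*K²/5)
-421*s(-12) + 278 = -421*(8 - ⅘*(-12)²) + 278 = -421*(8 - ⅘*144) + 278 = -421*(8 - 576/5) + 278 = -421*(-536/5) + 278 = 225656/5 + 278 = 227046/5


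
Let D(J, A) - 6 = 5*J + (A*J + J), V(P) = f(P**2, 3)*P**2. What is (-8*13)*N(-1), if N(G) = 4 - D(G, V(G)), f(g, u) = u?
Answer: -728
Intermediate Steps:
V(P) = 3*P**2
D(J, A) = 6 + 6*J + A*J (D(J, A) = 6 + (5*J + (A*J + J)) = 6 + (5*J + (J + A*J)) = 6 + (6*J + A*J) = 6 + 6*J + A*J)
N(G) = -2 - 6*G - 3*G**3 (N(G) = 4 - (6 + 6*G + (3*G**2)*G) = 4 - (6 + 6*G + 3*G**3) = 4 - (6 + 3*G**3 + 6*G) = 4 + (-6 - 6*G - 3*G**3) = -2 - 6*G - 3*G**3)
(-8*13)*N(-1) = (-8*13)*(-2 - 6*(-1) - 3*(-1)**3) = -104*(-2 + 6 - 3*(-1)) = -104*(-2 + 6 + 3) = -104*7 = -728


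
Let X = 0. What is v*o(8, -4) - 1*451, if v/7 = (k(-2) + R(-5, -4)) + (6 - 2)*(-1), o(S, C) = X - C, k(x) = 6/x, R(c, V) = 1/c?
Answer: -3263/5 ≈ -652.60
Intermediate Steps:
o(S, C) = -C (o(S, C) = 0 - C = -C)
v = -252/5 (v = 7*((6/(-2) + 1/(-5)) + (6 - 2)*(-1)) = 7*((6*(-½) - ⅕) + 4*(-1)) = 7*((-3 - ⅕) - 4) = 7*(-16/5 - 4) = 7*(-36/5) = -252/5 ≈ -50.400)
v*o(8, -4) - 1*451 = -(-252)*(-4)/5 - 1*451 = -252/5*4 - 451 = -1008/5 - 451 = -3263/5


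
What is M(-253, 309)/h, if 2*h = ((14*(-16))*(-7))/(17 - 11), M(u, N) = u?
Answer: -759/392 ≈ -1.9362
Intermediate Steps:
h = 392/3 (h = (((14*(-16))*(-7))/(17 - 11))/2 = (-224*(-7)/6)/2 = (1568*(⅙))/2 = (½)*(784/3) = 392/3 ≈ 130.67)
M(-253, 309)/h = -253/392/3 = -253*3/392 = -759/392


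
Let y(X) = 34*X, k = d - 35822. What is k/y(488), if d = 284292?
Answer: 124235/8296 ≈ 14.975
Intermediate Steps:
k = 248470 (k = 284292 - 35822 = 248470)
k/y(488) = 248470/((34*488)) = 248470/16592 = 248470*(1/16592) = 124235/8296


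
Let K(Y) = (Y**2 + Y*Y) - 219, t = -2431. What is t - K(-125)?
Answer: -33462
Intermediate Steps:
K(Y) = -219 + 2*Y**2 (K(Y) = (Y**2 + Y**2) - 219 = 2*Y**2 - 219 = -219 + 2*Y**2)
t - K(-125) = -2431 - (-219 + 2*(-125)**2) = -2431 - (-219 + 2*15625) = -2431 - (-219 + 31250) = -2431 - 1*31031 = -2431 - 31031 = -33462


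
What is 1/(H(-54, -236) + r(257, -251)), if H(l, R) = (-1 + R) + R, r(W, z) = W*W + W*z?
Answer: 1/1069 ≈ 0.00093545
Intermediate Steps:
r(W, z) = W² + W*z
H(l, R) = -1 + 2*R
1/(H(-54, -236) + r(257, -251)) = 1/((-1 + 2*(-236)) + 257*(257 - 251)) = 1/((-1 - 472) + 257*6) = 1/(-473 + 1542) = 1/1069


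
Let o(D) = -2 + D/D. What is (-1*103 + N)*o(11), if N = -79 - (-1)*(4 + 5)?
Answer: 173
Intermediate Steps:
o(D) = -1 (o(D) = -2 + 1 = -1)
N = -70 (N = -79 - (-1)*9 = -79 - 1*(-9) = -79 + 9 = -70)
(-1*103 + N)*o(11) = (-1*103 - 70)*(-1) = (-103 - 70)*(-1) = -173*(-1) = 173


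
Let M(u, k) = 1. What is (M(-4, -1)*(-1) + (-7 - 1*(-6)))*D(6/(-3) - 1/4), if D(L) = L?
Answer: 9/2 ≈ 4.5000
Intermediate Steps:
(M(-4, -1)*(-1) + (-7 - 1*(-6)))*D(6/(-3) - 1/4) = (1*(-1) + (-7 - 1*(-6)))*(6/(-3) - 1/4) = (-1 + (-7 + 6))*(6*(-⅓) - 1*¼) = (-1 - 1)*(-2 - ¼) = -2*(-9/4) = 9/2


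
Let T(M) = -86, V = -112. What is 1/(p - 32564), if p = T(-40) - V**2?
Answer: -1/45194 ≈ -2.2127e-5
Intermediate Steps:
p = -12630 (p = -86 - 1*(-112)**2 = -86 - 1*12544 = -86 - 12544 = -12630)
1/(p - 32564) = 1/(-12630 - 32564) = 1/(-45194) = -1/45194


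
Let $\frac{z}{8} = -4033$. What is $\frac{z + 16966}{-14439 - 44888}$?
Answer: $\frac{15298}{59327} \approx 0.25786$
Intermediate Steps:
$z = -32264$ ($z = 8 \left(-4033\right) = -32264$)
$\frac{z + 16966}{-14439 - 44888} = \frac{-32264 + 16966}{-14439 - 44888} = - \frac{15298}{-59327} = \left(-15298\right) \left(- \frac{1}{59327}\right) = \frac{15298}{59327}$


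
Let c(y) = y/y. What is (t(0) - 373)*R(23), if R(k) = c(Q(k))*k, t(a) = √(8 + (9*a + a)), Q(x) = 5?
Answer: -8579 + 46*√2 ≈ -8514.0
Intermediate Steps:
t(a) = √(8 + 10*a)
c(y) = 1
R(k) = k (R(k) = 1*k = k)
(t(0) - 373)*R(23) = (√(8 + 10*0) - 373)*23 = (√(8 + 0) - 373)*23 = (√8 - 373)*23 = (2*√2 - 373)*23 = (-373 + 2*√2)*23 = -8579 + 46*√2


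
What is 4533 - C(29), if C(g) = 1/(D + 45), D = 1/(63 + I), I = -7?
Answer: 11427637/2521 ≈ 4533.0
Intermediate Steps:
D = 1/56 (D = 1/(63 - 7) = 1/56 ≈ 0.017857)
C(g) = 56/2521 (C(g) = 1/(1/56 + 45) = 1/(2521/56) = 56/2521)
4533 - C(29) = 4533 - 1*56/2521 = 4533 - 56/2521 = 11427637/2521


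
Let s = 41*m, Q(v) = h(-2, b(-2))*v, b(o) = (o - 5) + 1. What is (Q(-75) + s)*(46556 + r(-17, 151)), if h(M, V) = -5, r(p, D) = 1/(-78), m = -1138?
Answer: -168070558861/78 ≈ -2.1547e+9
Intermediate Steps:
b(o) = -4 + o (b(o) = (-5 + o) + 1 = -4 + o)
r(p, D) = -1/78
Q(v) = -5*v
s = -46658 (s = 41*(-1138) = -46658)
(Q(-75) + s)*(46556 + r(-17, 151)) = (-5*(-75) - 46658)*(46556 - 1/78) = (375 - 46658)*(3631367/78) = -46283*3631367/78 = -168070558861/78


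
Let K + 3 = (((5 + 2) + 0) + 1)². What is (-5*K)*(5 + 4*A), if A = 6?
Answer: -8845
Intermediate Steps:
K = 61 (K = -3 + (((5 + 2) + 0) + 1)² = -3 + ((7 + 0) + 1)² = -3 + (7 + 1)² = -3 + 8² = -3 + 64 = 61)
(-5*K)*(5 + 4*A) = (-5*61)*(5 + 4*6) = -305*(5 + 24) = -305*29 = -8845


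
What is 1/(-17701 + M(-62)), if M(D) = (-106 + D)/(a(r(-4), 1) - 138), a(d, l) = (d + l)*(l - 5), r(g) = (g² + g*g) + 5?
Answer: -145/2566561 ≈ -5.6496e-5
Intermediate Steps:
r(g) = 5 + 2*g² (r(g) = (g² + g²) + 5 = 2*g² + 5 = 5 + 2*g²)
a(d, l) = (-5 + l)*(d + l) (a(d, l) = (d + l)*(-5 + l) = (-5 + l)*(d + l))
M(D) = 53/145 - D/290 (M(D) = (-106 + D)/((1² - 5*(5 + 2*(-4)²) - 5*1 + (5 + 2*(-4)²)*1) - 138) = (-106 + D)/((1 - 5*(5 + 2*16) - 5 + (5 + 2*16)*1) - 138) = (-106 + D)/((1 - 5*(5 + 32) - 5 + (5 + 32)*1) - 138) = (-106 + D)/((1 - 5*37 - 5 + 37*1) - 138) = (-106 + D)/((1 - 185 - 5 + 37) - 138) = (-106 + D)/(-152 - 138) = (-106 + D)/(-290) = (-106 + D)*(-1/290) = 53/145 - D/290)
1/(-17701 + M(-62)) = 1/(-17701 + (53/145 - 1/290*(-62))) = 1/(-17701 + (53/145 + 31/145)) = 1/(-17701 + 84/145) = 1/(-2566561/145) = -145/2566561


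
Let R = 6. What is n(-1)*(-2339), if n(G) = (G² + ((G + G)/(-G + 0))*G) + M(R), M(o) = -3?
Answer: 0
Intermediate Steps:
n(G) = -3 + G² - 2*G (n(G) = (G² + ((G + G)/(-G + 0))*G) - 3 = (G² + ((2*G)/((-G)))*G) - 3 = (G² + ((2*G)*(-1/G))*G) - 3 = (G² - 2*G) - 3 = -3 + G² - 2*G)
n(-1)*(-2339) = (-3 + (-1)² - 2*(-1))*(-2339) = (-3 + 1 + 2)*(-2339) = 0*(-2339) = 0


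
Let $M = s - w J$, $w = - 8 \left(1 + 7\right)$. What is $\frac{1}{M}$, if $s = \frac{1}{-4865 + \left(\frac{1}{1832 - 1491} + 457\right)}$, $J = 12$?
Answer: $\frac{1503127}{1154401195} \approx 0.0013021$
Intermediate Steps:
$w = -64$ ($w = \left(-8\right) 8 = -64$)
$s = - \frac{341}{1503127}$ ($s = \frac{1}{-4865 + \left(\frac{1}{341} + 457\right)} = \frac{1}{-4865 + \frac{155838}{341}} = \frac{1}{- \frac{1503127}{341}} = - \frac{341}{1503127} \approx -0.00022686$)
$M = \frac{1154401195}{1503127}$ ($M = - \frac{341}{1503127} - \left(-64\right) 12 = - \frac{341}{1503127} - -768 = - \frac{341}{1503127} + 768 = \frac{1154401195}{1503127} \approx 768.0$)
$\frac{1}{M} = \frac{1}{\frac{1154401195}{1503127}} = \frac{1503127}{1154401195}$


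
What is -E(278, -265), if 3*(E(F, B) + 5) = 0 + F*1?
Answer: -263/3 ≈ -87.667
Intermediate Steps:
E(F, B) = -5 + F/3 (E(F, B) = -5 + (0 + F*1)/3 = -5 + (0 + F)/3 = -5 + F/3)
-E(278, -265) = -(-5 + (⅓)*278) = -(-5 + 278/3) = -1*263/3 = -263/3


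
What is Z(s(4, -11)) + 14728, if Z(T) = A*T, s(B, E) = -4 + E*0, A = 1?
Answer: 14724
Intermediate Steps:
s(B, E) = -4 (s(B, E) = -4 + 0 = -4)
Z(T) = T (Z(T) = 1*T = T)
Z(s(4, -11)) + 14728 = -4 + 14728 = 14724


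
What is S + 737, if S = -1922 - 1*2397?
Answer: -3582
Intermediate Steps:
S = -4319 (S = -1922 - 2397 = -4319)
S + 737 = -4319 + 737 = -3582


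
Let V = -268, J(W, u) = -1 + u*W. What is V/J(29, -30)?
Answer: 4/13 ≈ 0.30769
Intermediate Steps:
J(W, u) = -1 + W*u
V/J(29, -30) = -268/(-1 + 29*(-30)) = -268/(-1 - 870) = -268/(-871) = -268*(-1/871) = 4/13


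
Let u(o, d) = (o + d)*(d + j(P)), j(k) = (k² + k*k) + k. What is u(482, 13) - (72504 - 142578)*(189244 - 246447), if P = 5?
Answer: -4008409362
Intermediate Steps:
j(k) = k + 2*k² (j(k) = (k² + k²) + k = 2*k² + k = k + 2*k²)
u(o, d) = (55 + d)*(d + o) (u(o, d) = (o + d)*(d + 5*(1 + 2*5)) = (d + o)*(d + 5*(1 + 10)) = (d + o)*(d + 5*11) = (d + o)*(d + 55) = (d + o)*(55 + d) = (55 + d)*(d + o))
u(482, 13) - (72504 - 142578)*(189244 - 246447) = (13² + 55*13 + 55*482 + 13*482) - (72504 - 142578)*(189244 - 246447) = (169 + 715 + 26510 + 6266) - (-70074)*(-57203) = 33660 - 1*4008443022 = 33660 - 4008443022 = -4008409362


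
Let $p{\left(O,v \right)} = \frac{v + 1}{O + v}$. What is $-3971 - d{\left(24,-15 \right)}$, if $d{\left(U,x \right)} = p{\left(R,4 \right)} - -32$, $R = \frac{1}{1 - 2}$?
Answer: $- \frac{12014}{3} \approx -4004.7$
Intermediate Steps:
$R = -1$ ($R = \frac{1}{-1} = -1$)
$p{\left(O,v \right)} = \frac{1 + v}{O + v}$
$d{\left(U,x \right)} = \frac{101}{3}$ ($d{\left(U,x \right)} = \frac{1 + 4}{-1 + 4} - -32 = \frac{1}{3} \cdot 5 + 32 = \frac{5}{3} + 32 = \frac{101}{3}$)
$-3971 - d{\left(24,-15 \right)} = -3971 - \frac{101}{3} = - \frac{12014}{3}$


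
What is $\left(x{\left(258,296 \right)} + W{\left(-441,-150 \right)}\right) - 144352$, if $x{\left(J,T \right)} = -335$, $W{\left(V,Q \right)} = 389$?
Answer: $-144298$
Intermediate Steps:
$\left(x{\left(258,296 \right)} + W{\left(-441,-150 \right)}\right) - 144352 = \left(-335 + 389\right) - 144352 = 54 - 144352 = -144298$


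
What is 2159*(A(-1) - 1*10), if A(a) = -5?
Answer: -32385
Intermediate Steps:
2159*(A(-1) - 1*10) = 2159*(-5 - 1*10) = 2159*(-5 - 10) = 2159*(-15) = -32385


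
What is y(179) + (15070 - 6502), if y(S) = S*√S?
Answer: 8568 + 179*√179 ≈ 10963.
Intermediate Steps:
y(S) = S^(3/2)
y(179) + (15070 - 6502) = 179^(3/2) + (15070 - 6502) = 179*√179 + 8568 = 8568 + 179*√179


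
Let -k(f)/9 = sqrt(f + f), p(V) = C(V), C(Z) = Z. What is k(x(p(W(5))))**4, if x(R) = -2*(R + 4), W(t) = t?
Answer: 8503056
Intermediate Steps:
p(V) = V
x(R) = -8 - 2*R (x(R) = -2*(4 + R) = -8 - 2*R)
k(f) = -9*sqrt(2)*sqrt(f) (k(f) = -9*sqrt(f + f) = -9*sqrt(2)*sqrt(f))
k(x(p(W(5))))**4 = (-9*sqrt(2)*sqrt(-8 - 2*5))**4 = (-9*sqrt(2)*sqrt(-8 - 10))**4 = (-9*sqrt(2)*sqrt(-18))**4 = (-9*sqrt(2)*3*I*sqrt(2))**4 = (-54*I)**4 = 8503056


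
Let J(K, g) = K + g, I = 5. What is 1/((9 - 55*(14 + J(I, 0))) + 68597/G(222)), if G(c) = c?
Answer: -222/161395 ≈ -0.0013755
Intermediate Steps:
1/((9 - 55*(14 + J(I, 0))) + 68597/G(222)) = 1/((9 - 55*(14 + (5 + 0))) + 68597/222) = 1/((9 - 55*(14 + 5)) + 68597*(1/222)) = 1/((9 - 55*19) + 68597/222) = 1/((9 - 1045) + 68597/222) = 1/(-1036 + 68597/222) = 1/(-161395/222) = -222/161395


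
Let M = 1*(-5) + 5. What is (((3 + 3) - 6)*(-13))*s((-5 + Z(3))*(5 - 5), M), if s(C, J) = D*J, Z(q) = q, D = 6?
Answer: 0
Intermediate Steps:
M = 0 (M = -5 + 5 = 0)
s(C, J) = 6*J
(((3 + 3) - 6)*(-13))*s((-5 + Z(3))*(5 - 5), M) = (((3 + 3) - 6)*(-13))*(6*0) = ((6 - 6)*(-13))*0 = (0*(-13))*0 = 0*0 = 0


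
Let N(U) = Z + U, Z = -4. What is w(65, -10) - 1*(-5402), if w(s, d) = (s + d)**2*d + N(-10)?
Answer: -24862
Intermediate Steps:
N(U) = -4 + U
w(s, d) = -14 + d*(d + s)**2 (w(s, d) = (s + d)**2*d + (-4 - 10) = (d + s)**2*d - 14 = d*(d + s)**2 - 14 = -14 + d*(d + s)**2)
w(65, -10) - 1*(-5402) = (-14 - 10*(-10 + 65)**2) - 1*(-5402) = (-14 - 10*55**2) + 5402 = (-14 - 10*3025) + 5402 = (-14 - 30250) + 5402 = -30264 + 5402 = -24862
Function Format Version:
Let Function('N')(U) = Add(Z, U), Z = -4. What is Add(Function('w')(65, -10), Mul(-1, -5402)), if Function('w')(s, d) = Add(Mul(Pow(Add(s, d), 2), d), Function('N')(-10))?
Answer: -24862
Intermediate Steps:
Function('N')(U) = Add(-4, U)
Function('w')(s, d) = Add(-14, Mul(d, Pow(Add(d, s), 2))) (Function('w')(s, d) = Add(Mul(Pow(Add(s, d), 2), d), Add(-4, -10)) = Add(Mul(Pow(Add(d, s), 2), d), -14) = Add(Mul(d, Pow(Add(d, s), 2)), -14) = Add(-14, Mul(d, Pow(Add(d, s), 2))))
Add(Function('w')(65, -10), Mul(-1, -5402)) = Add(Add(-14, Mul(-10, Pow(Add(-10, 65), 2))), Mul(-1, -5402)) = Add(Add(-14, Mul(-10, Pow(55, 2))), 5402) = Add(Add(-14, Mul(-10, 3025)), 5402) = Add(Add(-14, -30250), 5402) = Add(-30264, 5402) = -24862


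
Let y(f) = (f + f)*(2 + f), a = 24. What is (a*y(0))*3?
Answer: 0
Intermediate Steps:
y(f) = 2*f*(2 + f) (y(f) = (2*f)*(2 + f) = 2*f*(2 + f))
(a*y(0))*3 = (24*(2*0*(2 + 0)))*3 = (24*(2*0*2))*3 = (24*0)*3 = 0*3 = 0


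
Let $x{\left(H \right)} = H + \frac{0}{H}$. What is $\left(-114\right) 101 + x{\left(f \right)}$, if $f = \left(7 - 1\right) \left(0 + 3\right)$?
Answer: $-11496$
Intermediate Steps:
$f = 18$ ($f = 6 \cdot 3 = 18$)
$x{\left(H \right)} = H$ ($x{\left(H \right)} = H + 0 = H$)
$\left(-114\right) 101 + x{\left(f \right)} = \left(-114\right) 101 + 18 = -11514 + 18 = -11496$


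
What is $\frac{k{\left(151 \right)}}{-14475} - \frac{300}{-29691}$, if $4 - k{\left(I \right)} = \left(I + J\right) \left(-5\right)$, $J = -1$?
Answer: $- \frac{2004946}{47753025} \approx -0.041986$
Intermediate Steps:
$k{\left(I \right)} = -1 + 5 I$ ($k{\left(I \right)} = 4 - \left(I - 1\right) \left(-5\right) = 4 - \left(-1 + I\right) \left(-5\right) = 4 - \left(5 - 5 I\right) = 4 + \left(-5 + 5 I\right) = -1 + 5 I$)
$\frac{k{\left(151 \right)}}{-14475} - \frac{300}{-29691} = \frac{-1 + 5 \cdot 151}{-14475} - \frac{300}{-29691} = \left(-1 + 755\right) \left(- \frac{1}{14475}\right) - - \frac{100}{9897} = 754 \left(- \frac{1}{14475}\right) + \frac{100}{9897} = - \frac{754}{14475} + \frac{100}{9897} = - \frac{2004946}{47753025}$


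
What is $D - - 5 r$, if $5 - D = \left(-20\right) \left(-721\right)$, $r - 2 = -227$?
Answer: $-15540$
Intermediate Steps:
$r = -225$ ($r = 2 - 227 = -225$)
$D = -14415$ ($D = 5 - \left(-20\right) \left(-721\right) = 5 - 14420 = -14415$)
$D - - 5 r = -14415 - \left(-5\right) \left(-225\right) = -14415 - 1125 = -15540$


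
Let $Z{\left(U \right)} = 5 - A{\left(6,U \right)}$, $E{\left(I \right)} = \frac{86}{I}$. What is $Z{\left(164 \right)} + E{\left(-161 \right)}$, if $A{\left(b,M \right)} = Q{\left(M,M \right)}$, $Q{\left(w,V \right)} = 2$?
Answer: $\frac{397}{161} \approx 2.4658$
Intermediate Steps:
$A{\left(b,M \right)} = 2$
$Z{\left(U \right)} = 3$ ($Z{\left(U \right)} = 5 - 2 = 3$)
$Z{\left(164 \right)} + E{\left(-161 \right)} = 3 + \frac{86}{-161} = 3 + 86 \left(- \frac{1}{161}\right) = 3 - \frac{86}{161} = \frac{397}{161}$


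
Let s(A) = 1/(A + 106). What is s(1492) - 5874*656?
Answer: -6157643711/1598 ≈ -3.8533e+6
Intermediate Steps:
s(A) = 1/(106 + A)
s(1492) - 5874*656 = 1/(106 + 1492) - 5874*656 = 1/1598 - 1*3853344 = 1/1598 - 3853344 = -6157643711/1598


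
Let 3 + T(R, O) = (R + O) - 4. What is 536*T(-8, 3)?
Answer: -6432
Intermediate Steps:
T(R, O) = -7 + O + R (T(R, O) = -3 + ((R + O) - 4) = -3 + ((O + R) - 4) = -3 + (-4 + O + R) = -7 + O + R)
536*T(-8, 3) = 536*(-7 + 3 - 8) = 536*(-12) = -6432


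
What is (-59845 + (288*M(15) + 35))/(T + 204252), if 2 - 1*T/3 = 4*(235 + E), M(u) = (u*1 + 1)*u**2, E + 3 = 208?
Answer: 488495/99489 ≈ 4.9100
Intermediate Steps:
E = 205 (E = -3 + 208 = 205)
M(u) = u**2*(1 + u) (M(u) = (u + 1)*u**2 = (1 + u)*u**2 = u**2*(1 + u))
T = -5274 (T = 6 - 12*(235 + 205) = 6 - 12*440 = 6 - 3*1760 = 6 - 5280 = -5274)
(-59845 + (288*M(15) + 35))/(T + 204252) = (-59845 + (288*(15**2*(1 + 15)) + 35))/(-5274 + 204252) = (-59845 + (288*(225*16) + 35))/198978 = (-59845 + (288*3600 + 35))*(1/198978) = (-59845 + (1036800 + 35))*(1/198978) = (-59845 + 1036835)*(1/198978) = 976990*(1/198978) = 488495/99489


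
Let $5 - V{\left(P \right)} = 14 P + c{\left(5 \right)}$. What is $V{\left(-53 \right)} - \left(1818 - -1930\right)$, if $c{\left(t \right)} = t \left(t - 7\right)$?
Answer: $-2991$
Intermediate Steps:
$c{\left(t \right)} = t \left(-7 + t\right)$
$V{\left(P \right)} = 15 - 14 P$ ($V{\left(P \right)} = 5 - \left(14 P + 5 \left(-7 + 5\right)\right) = 5 - \left(14 P + 5 \left(-2\right)\right) = 5 - \left(14 P - 10\right) = 5 - \left(-10 + 14 P\right) = 15 - 14 P$)
$V{\left(-53 \right)} - \left(1818 - -1930\right) = \left(15 - -742\right) - \left(1818 - -1930\right) = \left(15 + 742\right) - \left(1818 + 1930\right) = 757 - 3748 = -2991$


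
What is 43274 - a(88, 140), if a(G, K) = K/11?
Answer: 475874/11 ≈ 43261.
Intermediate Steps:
a(G, K) = K/11 (a(G, K) = K*(1/11) = K/11)
43274 - a(88, 140) = 43274 - 140/11 = 475874/11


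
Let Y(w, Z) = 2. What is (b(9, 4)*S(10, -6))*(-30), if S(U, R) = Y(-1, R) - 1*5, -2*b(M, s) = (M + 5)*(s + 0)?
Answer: -2520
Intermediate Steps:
b(M, s) = -s*(5 + M)/2 (b(M, s) = -(M + 5)*(s + 0)/2 = -(5 + M)*s/2 = -s*(5 + M)/2)
S(U, R) = -3 (S(U, R) = 2 - 1*5 = 2 - 5 = -3)
(b(9, 4)*S(10, -6))*(-30) = (-½*4*(5 + 9)*(-3))*(-30) = (-½*4*14*(-3))*(-30) = -28*(-3)*(-30) = 84*(-30) = -2520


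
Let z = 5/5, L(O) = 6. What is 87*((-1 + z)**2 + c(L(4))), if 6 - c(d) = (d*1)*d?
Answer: -2610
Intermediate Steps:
z = 1 (z = 5*(1/5) = 1)
c(d) = 6 - d**2 (c(d) = 6 - d*1*d = 6 - d*d = 6 - d**2)
87*((-1 + z)**2 + c(L(4))) = 87*((-1 + 1)**2 + (6 - 1*6**2)) = 87*(0**2 + (6 - 1*36)) = 87*(0 + (6 - 36)) = 87*(0 - 30) = 87*(-30) = -2610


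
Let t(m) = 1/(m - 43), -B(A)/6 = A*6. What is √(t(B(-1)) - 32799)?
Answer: I*√1607158/7 ≈ 181.11*I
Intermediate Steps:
B(A) = -36*A (B(A) = -6*A*6 = -36*A)
t(m) = 1/(-43 + m)
√(t(B(-1)) - 32799) = √(1/(-43 - 36*(-1)) - 32799) = √(1/(-43 + 36) - 32799) = √(1/(-7) - 32799) = √(-⅐ - 32799) = √(-229594/7) = I*√1607158/7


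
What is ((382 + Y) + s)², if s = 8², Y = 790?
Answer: 1527696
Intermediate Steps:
s = 64
((382 + Y) + s)² = ((382 + 790) + 64)² = (1172 + 64)² = 1236² = 1527696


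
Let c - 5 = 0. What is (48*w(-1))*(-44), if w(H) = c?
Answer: -10560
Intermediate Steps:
c = 5 (c = 5 + 0 = 5)
w(H) = 5
(48*w(-1))*(-44) = (48*5)*(-44) = 240*(-44) = -10560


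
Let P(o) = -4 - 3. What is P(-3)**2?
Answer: 49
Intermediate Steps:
P(o) = -7
P(-3)**2 = (-7)**2 = 49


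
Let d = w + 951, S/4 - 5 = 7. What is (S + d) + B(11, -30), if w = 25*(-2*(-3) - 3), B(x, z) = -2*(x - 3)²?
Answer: 946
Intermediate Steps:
B(x, z) = -2*(-3 + x)²
w = 75 (w = 25*(6 - 3) = 25*3 = 75)
S = 48 (S = 20 + 4*7 = 20 + 28 = 48)
d = 1026 (d = 75 + 951 = 1026)
(S + d) + B(11, -30) = (48 + 1026) - 2*(-3 + 11)² = 1074 - 2*8² = 1074 - 2*64 = 1074 - 128 = 946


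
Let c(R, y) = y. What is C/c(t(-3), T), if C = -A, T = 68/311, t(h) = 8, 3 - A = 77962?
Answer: 24245249/68 ≈ 3.5655e+5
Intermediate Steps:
A = -77959 (A = 3 - 1*77962 = 3 - 77962 = -77959)
T = 68/311 (T = 68*(1/311) = 68/311 ≈ 0.21865)
C = 77959 (C = -1*(-77959) = 77959)
C/c(t(-3), T) = 77959/(68/311) = 77959*(311/68) = 24245249/68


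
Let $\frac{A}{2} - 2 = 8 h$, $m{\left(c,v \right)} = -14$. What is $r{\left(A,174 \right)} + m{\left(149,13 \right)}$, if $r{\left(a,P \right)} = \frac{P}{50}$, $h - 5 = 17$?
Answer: $- \frac{263}{25} \approx -10.52$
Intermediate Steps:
$h = 22$ ($h = 5 + 17 = 22$)
$A = 356$ ($A = 4 + 2 \cdot 8 \cdot 22 = 4 + 2 \cdot 176 = 4 + 352 = 356$)
$r{\left(a,P \right)} = \frac{P}{50}$ ($r{\left(a,P \right)} = P \frac{1}{50} = \frac{P}{50}$)
$r{\left(A,174 \right)} + m{\left(149,13 \right)} = \frac{1}{50} \cdot 174 - 14 = \frac{87}{25} - 14 = - \frac{263}{25}$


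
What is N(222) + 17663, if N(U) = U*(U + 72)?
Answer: 82931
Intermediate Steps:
N(U) = U*(72 + U)
N(222) + 17663 = 222*(72 + 222) + 17663 = 222*294 + 17663 = 65268 + 17663 = 82931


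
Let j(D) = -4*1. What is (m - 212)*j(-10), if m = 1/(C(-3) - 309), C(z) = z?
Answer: 66145/78 ≈ 848.01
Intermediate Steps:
j(D) = -4
m = -1/312 (m = 1/(-3 - 309) = 1/(-312) = -1/312 ≈ -0.0032051)
(m - 212)*j(-10) = (-1/312 - 212)*(-4) = -66145/312*(-4) = 66145/78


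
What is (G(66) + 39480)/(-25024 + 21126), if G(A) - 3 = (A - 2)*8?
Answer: -39995/3898 ≈ -10.260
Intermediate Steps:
G(A) = -13 + 8*A (G(A) = 3 + (A - 2)*8 = 3 + (-2 + A)*8 = 3 + (-16 + 8*A) = -13 + 8*A)
(G(66) + 39480)/(-25024 + 21126) = ((-13 + 8*66) + 39480)/(-25024 + 21126) = ((-13 + 528) + 39480)/(-3898) = (515 + 39480)*(-1/3898) = 39995*(-1/3898) = -39995/3898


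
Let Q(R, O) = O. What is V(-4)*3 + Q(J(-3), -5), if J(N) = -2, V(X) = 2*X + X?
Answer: -41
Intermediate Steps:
V(X) = 3*X
V(-4)*3 + Q(J(-3), -5) = (3*(-4))*3 - 5 = -12*3 - 5 = -36 - 5 = -41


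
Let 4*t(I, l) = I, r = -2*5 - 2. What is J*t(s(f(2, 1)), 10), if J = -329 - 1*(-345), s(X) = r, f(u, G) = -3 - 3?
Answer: -48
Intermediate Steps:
r = -12 (r = -10 - 2 = -12)
f(u, G) = -6
s(X) = -12
t(I, l) = I/4
J = 16 (J = -329 + 345 = 16)
J*t(s(f(2, 1)), 10) = 16*((¼)*(-12)) = 16*(-3) = -48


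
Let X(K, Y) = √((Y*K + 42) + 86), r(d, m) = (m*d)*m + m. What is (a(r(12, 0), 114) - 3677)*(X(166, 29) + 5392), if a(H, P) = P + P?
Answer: -18597008 - 3449*√4942 ≈ -1.8839e+7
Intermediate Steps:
r(d, m) = m + d*m² (r(d, m) = (d*m)*m + m = d*m² + m = m + d*m²)
a(H, P) = 2*P
X(K, Y) = √(128 + K*Y) (X(K, Y) = √((K*Y + 42) + 86) = √((42 + K*Y) + 86) = √(128 + K*Y))
(a(r(12, 0), 114) - 3677)*(X(166, 29) + 5392) = (2*114 - 3677)*(√(128 + 166*29) + 5392) = (228 - 3677)*(√(128 + 4814) + 5392) = -3449*(√4942 + 5392) = -3449*(5392 + √4942) = -18597008 - 3449*√4942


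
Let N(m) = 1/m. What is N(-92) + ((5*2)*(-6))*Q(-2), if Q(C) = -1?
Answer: 5519/92 ≈ 59.989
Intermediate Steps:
N(-92) + ((5*2)*(-6))*Q(-2) = 1/(-92) + ((5*2)*(-6))*(-1) = -1/92 + (10*(-6))*(-1) = -1/92 - 60*(-1) = -1/92 + 60 = 5519/92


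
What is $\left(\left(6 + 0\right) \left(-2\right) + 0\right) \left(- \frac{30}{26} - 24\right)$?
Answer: $\frac{3924}{13} \approx 301.85$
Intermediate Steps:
$\left(\left(6 + 0\right) \left(-2\right) + 0\right) \left(- \frac{30}{26} - 24\right) = \left(6 \left(-2\right) + 0\right) \left(\left(-30\right) \frac{1}{26} - 24\right) = \left(-12 + 0\right) \left(- \frac{15}{13} - 24\right) = \left(-12\right) \left(- \frac{327}{13}\right) = \frac{3924}{13}$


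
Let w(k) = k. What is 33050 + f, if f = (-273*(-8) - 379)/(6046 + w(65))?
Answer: 201970355/6111 ≈ 33050.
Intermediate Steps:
f = 1805/6111 (f = (-273*(-8) - 379)/(6046 + 65) = (2184 - 379)/6111 = 1805*(1/6111) = 1805/6111 ≈ 0.29537)
33050 + f = 33050 + 1805/6111 = 201970355/6111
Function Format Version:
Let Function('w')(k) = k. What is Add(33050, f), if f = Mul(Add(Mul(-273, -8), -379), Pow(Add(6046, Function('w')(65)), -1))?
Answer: Rational(201970355, 6111) ≈ 33050.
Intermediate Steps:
f = Rational(1805, 6111) (f = Mul(Add(Mul(-273, -8), -379), Pow(Add(6046, 65), -1)) = Mul(Add(2184, -379), Pow(6111, -1)) = Mul(1805, Rational(1, 6111)) = Rational(1805, 6111) ≈ 0.29537)
Add(33050, f) = Add(33050, Rational(1805, 6111)) = Rational(201970355, 6111)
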